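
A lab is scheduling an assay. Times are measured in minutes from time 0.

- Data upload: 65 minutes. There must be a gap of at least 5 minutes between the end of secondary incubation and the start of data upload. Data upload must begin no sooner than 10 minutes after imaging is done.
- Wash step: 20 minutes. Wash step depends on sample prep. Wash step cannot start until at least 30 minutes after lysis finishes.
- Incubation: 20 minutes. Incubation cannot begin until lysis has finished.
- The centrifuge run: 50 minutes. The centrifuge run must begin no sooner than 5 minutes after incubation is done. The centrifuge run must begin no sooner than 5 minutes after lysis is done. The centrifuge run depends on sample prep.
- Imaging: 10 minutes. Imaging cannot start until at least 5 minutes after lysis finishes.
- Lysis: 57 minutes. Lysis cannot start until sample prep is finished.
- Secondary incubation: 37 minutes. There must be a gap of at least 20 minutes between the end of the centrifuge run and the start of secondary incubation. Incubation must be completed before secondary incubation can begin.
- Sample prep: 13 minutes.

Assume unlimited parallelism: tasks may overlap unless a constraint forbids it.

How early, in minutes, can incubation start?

70

Sample prep can start immediately at minute 0; it finishes at minute 13.
Lysis cannot begin until sample prep (finishes minute 13). It runs from minute 13 to 13 + 57 = minute 70.
Incubation waits on lysis (finishes minute 70), so the earliest it can start is minute 70.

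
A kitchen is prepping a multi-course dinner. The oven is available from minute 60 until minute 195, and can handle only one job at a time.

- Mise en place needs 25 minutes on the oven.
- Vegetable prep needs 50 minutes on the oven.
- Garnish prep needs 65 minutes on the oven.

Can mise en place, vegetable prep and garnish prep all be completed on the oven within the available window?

No

The oven window is 195 − 60 = 135 minutes.
Running back to back, the jobs need 25 + 50 + 65 = 140 minutes on the oven.
Since 140 > 135, they cannot all fit.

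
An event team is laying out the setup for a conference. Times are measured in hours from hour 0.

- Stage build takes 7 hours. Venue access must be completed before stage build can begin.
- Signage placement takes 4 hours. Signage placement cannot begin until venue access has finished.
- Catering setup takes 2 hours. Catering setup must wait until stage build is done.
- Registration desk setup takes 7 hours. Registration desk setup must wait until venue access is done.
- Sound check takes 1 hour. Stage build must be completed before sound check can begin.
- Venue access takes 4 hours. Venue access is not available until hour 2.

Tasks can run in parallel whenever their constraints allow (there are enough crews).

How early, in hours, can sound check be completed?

After its own release at hour 2, venue access can start at hour 2 and finishes at hour 6.
After venue access (finishes hour 6), stage build can start at hour 6 and finishes at hour 13.
Sound check cannot begin until stage build (finishes hour 13). It runs from hour 13 to 13 + 1 = hour 14.

14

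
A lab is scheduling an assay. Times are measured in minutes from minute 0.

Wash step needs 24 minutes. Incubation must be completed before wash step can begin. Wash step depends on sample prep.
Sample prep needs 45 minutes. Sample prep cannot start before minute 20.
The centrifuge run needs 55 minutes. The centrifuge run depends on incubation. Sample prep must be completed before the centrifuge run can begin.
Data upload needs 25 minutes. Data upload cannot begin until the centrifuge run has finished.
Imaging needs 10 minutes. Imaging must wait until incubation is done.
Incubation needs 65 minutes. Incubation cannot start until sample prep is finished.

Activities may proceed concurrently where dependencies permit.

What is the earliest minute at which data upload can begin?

185

Sample prep cannot begin until its own release at minute 20. It runs from minute 20 to 20 + 45 = minute 65.
Incubation cannot begin until sample prep (finishes minute 65). It runs from minute 65 to 65 + 65 = minute 130.
The centrifuge run has to wait for incubation (finishes minute 130); sample prep (finishes minute 65). The latest of these is minute 130, so the centrifuge run runs minute 130 to 130 + 55 = minute 185.
Data upload waits on the centrifuge run (finishes minute 185), so the earliest it can start is minute 185.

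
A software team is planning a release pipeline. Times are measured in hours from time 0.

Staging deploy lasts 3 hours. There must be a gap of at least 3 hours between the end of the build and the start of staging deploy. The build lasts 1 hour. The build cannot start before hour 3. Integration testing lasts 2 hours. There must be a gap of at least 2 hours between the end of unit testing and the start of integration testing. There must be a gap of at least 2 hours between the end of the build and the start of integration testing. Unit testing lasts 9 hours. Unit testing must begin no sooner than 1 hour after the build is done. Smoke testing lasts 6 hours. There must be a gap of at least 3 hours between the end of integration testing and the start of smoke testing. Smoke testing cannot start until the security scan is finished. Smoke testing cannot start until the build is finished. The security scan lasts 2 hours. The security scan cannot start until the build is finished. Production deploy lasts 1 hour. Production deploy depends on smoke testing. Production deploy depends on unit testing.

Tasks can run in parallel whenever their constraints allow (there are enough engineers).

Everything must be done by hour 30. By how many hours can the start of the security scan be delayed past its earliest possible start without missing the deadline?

17

The build cannot begin until its own release at hour 3. It runs from hour 3 to 3 + 1 = hour 4.
The security scan waits on the build (finishes hour 4), so it starts at hour 4 and finishes at 4 + 2 = hour 6.

Working backward from the deadline:
To finish by hour 30, production deploy (duration 1) must start no later than hour 29.
Smoke testing must finish before production deploy (must start by hour 29). With a 6-hour duration, smoke testing must start by 29 − 6 = hour 23.
The security scan must finish before smoke testing (must start by hour 23). With a 2-hour duration, the security scan must start by 23 − 2 = hour 21.
So the security scan can start as early as hour 4 and as late as hour 21, giving 21 − 4 = 17 hours of slack.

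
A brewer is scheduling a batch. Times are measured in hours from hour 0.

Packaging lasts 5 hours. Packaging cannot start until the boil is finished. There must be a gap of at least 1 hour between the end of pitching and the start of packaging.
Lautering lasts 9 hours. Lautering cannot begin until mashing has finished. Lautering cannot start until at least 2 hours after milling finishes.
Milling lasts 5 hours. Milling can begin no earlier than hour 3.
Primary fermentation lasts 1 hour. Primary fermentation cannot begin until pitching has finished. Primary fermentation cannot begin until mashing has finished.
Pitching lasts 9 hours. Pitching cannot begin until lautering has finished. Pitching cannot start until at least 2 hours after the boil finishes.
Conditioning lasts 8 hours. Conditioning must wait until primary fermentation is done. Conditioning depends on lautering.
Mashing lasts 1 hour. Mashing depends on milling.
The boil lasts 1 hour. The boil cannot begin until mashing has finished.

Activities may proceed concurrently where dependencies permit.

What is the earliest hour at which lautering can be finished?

Milling waits on its own release at hour 3, so it starts at hour 3 and finishes at 3 + 5 = hour 8.
Mashing cannot begin until milling (finishes hour 8). It runs from hour 8 to 8 + 1 = hour 9.
For lautering: mashing (finishes hour 9); milling (finishes hour 8, plus 2-hour gap → hour 10). Taking the maximum gives a start of hour 10, and it finishes at 10 + 9 = hour 19.

19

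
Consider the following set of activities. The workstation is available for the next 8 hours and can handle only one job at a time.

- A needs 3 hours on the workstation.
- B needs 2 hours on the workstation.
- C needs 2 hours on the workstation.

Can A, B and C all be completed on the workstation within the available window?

Running back to back, the jobs need 3 + 2 + 2 = 7 hours on the workstation.
Since 7 ≤ 8, they fit within the window.

Yes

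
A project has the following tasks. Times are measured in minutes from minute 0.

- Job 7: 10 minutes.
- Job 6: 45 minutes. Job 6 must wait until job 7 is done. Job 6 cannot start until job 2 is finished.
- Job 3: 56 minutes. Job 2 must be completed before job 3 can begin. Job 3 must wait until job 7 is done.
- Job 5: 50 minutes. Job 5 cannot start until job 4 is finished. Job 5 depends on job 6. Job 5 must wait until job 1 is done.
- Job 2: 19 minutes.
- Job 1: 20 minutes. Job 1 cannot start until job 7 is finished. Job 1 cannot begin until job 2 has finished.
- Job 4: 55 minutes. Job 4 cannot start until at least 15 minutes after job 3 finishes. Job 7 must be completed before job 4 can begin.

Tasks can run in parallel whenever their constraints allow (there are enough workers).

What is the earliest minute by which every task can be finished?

195

Nothing blocks job 7, so it runs from minute 0 to minute 10.
Job 2 has no prerequisites, so it starts at minute 0 and finishes at minute 19.
Job 6 has to wait for job 7 (finishes minute 10); job 2 (finishes minute 19). The latest of these is minute 19, so job 6 runs minute 19 to 19 + 45 = minute 64.
Job 3 needs all of job 2 (finishes minute 19); job 7 (finishes minute 10). That puts its earliest start at minute 19; it finishes at 19 + 56 = minute 75.
For job 4: job 3 (finishes minute 75, plus 15-minute gap → minute 90); job 7 (finishes minute 10). Taking the maximum gives a start of minute 90, and it finishes at 90 + 55 = minute 145.
Job 1 needs all of job 7 (finishes minute 10); job 2 (finishes minute 19). That puts its earliest start at minute 19; it finishes at 19 + 20 = minute 39.
Job 5 needs all of job 4 (finishes minute 145); job 6 (finishes minute 64); job 1 (finishes minute 39). That puts its earliest start at minute 145; it finishes at 145 + 50 = minute 195.
All tasks are finished once the last one completes. Finish times: Job 1 at 39, Job 2 at 19, Job 3 at 75, Job 4 at 145, Job 5 at 195, Job 6 at 64, Job 7 at 10. The latest is minute 195.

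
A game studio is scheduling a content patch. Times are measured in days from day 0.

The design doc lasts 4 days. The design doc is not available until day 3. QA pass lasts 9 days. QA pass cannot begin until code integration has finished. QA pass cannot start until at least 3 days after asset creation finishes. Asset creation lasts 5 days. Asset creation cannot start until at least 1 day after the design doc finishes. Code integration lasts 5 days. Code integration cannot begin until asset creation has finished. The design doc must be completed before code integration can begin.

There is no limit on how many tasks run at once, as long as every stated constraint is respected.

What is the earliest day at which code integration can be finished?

The design doc waits on its own release at day 3, so it starts at day 3 and finishes at 3 + 4 = day 7.
After the design doc (finishes day 7, plus 1-day gap → day 8), asset creation can start at day 8 and finishes at day 13.
Code integration has to wait for asset creation (finishes day 13); the design doc (finishes day 7). The latest of these is day 13, so code integration runs day 13 to 13 + 5 = day 18.

18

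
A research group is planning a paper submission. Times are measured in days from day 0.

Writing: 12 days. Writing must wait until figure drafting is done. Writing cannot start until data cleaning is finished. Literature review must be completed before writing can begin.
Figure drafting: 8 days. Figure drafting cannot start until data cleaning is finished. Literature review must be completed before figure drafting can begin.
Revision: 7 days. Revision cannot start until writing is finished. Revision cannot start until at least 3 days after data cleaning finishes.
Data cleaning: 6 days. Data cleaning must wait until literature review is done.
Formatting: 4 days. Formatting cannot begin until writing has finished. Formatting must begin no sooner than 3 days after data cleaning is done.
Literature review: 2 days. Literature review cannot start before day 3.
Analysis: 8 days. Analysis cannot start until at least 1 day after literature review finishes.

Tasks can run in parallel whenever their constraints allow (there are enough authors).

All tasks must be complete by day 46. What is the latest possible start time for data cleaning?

Nothing follows revision; the deadline of day 46 is its only limit. It must start by 46 − 7 = day 39.
Formatting must finish by day 46; it takes 4 days, so it must start by 46 − 4 = day 42.
Writing has several dependents: revision (must start by day 39); formatting (must start by day 42). The earliest of those limits is day 39, so writing must start by 39 − 12 = day 27.
Figure drafting feeds into writing (must start by day 27); so figure drafting must finish by day 27 and therefore start by day 19.
Data cleaning has several dependents: figure drafting (must start by day 19); writing (must start by day 27); revision (must start by day 39, minus 3-day gap → day 36); formatting (must start by day 42, minus 3-day gap → day 39). The earliest of those limits is day 19, so data cleaning must start by 19 − 6 = day 13.

13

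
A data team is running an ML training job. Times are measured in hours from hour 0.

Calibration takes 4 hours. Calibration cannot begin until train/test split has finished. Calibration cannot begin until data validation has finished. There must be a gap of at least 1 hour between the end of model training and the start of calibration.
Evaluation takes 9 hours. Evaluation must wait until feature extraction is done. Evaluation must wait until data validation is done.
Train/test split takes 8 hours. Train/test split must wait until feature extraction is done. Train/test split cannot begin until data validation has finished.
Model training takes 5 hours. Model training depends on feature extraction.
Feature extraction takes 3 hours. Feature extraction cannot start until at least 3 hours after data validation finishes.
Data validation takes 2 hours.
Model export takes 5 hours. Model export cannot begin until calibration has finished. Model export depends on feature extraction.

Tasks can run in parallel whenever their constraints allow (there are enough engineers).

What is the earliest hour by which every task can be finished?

25

Data validation has no prerequisites, so it starts at hour 0 and finishes at hour 2.
Feature extraction cannot begin until data validation (finishes hour 2, plus 3-hour gap → hour 5). It runs from hour 5 to 5 + 3 = hour 8.
Evaluation needs all of feature extraction (finishes hour 8); data validation (finishes hour 2). That puts its earliest start at hour 8; it finishes at 8 + 9 = hour 17.
After feature extraction (finishes hour 8), model training can start at hour 8 and finishes at hour 13.
Train/test split has to wait for feature extraction (finishes hour 8); data validation (finishes hour 2). The latest of these is hour 8, so train/test split runs hour 8 to 8 + 8 = hour 16.
Calibration cannot start until train/test split (finishes hour 16); data validation (finishes hour 2); model training (finishes hour 13, plus 1-hour gap → hour 14). The controlling bound is hour 16, so calibration finishes at 16 + 4 = hour 20.
Model export needs all of calibration (finishes hour 20); feature extraction (finishes hour 8). That puts its earliest start at hour 20; it finishes at 20 + 5 = hour 25.
All tasks are finished once the last one completes. Finish times: Data validation at 2, Feature extraction at 8, Train/test split at 16, Model training at 13, Evaluation at 17, Calibration at 20, Model export at 25. The latest is hour 25.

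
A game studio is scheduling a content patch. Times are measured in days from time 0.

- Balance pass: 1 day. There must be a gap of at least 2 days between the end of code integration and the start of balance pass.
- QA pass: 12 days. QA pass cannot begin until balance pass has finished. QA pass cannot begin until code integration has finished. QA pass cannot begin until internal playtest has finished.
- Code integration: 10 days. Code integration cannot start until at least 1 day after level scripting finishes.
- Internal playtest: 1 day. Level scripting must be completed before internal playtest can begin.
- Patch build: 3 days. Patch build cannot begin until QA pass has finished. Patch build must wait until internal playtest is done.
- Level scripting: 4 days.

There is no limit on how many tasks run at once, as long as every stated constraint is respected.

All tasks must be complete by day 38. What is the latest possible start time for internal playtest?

Patch build must finish by day 38; it takes 3 days, so it must start by 38 − 3 = day 35.
Since patch build (must start by day 35) depends on it, QA pass must finish by day 35. Backing off its 12-day duration gives a latest start of day 23.
For internal playtest: QA pass (must start by day 23); patch build (must start by day 35). The most restrictive is day 23; with a 1-day duration, internal playtest must start by day 22.

22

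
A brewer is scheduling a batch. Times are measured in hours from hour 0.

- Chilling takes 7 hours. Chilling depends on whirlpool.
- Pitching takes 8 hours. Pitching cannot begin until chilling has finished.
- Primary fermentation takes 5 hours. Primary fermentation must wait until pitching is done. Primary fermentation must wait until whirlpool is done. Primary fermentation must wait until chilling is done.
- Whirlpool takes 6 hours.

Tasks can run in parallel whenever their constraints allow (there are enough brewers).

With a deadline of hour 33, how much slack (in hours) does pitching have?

Nothing blocks whirlpool, so it runs from hour 0 to hour 6.
After whirlpool (finishes hour 6), chilling can start at hour 6 and finishes at hour 13.
After chilling (finishes hour 13), pitching can start at hour 13 and finishes at hour 21.

Working backward from the deadline:
Primary fermentation has no dependents, so it just needs to finish by hour 33. Starting by 33 − 5 = hour 28 achieves that.
Since primary fermentation (must start by hour 28) depends on it, pitching must finish by hour 28. Backing off its 8-hour duration gives a latest start of hour 20.
So pitching can start as early as hour 13 and as late as hour 20, giving 20 − 13 = 7 hours of slack.

7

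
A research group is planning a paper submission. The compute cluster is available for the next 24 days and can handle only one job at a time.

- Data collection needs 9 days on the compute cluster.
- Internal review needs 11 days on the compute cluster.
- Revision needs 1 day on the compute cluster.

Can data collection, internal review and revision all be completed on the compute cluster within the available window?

Running back to back, the jobs need 9 + 11 + 1 = 21 days on the compute cluster.
Since 21 ≤ 24, they fit within the window.

Yes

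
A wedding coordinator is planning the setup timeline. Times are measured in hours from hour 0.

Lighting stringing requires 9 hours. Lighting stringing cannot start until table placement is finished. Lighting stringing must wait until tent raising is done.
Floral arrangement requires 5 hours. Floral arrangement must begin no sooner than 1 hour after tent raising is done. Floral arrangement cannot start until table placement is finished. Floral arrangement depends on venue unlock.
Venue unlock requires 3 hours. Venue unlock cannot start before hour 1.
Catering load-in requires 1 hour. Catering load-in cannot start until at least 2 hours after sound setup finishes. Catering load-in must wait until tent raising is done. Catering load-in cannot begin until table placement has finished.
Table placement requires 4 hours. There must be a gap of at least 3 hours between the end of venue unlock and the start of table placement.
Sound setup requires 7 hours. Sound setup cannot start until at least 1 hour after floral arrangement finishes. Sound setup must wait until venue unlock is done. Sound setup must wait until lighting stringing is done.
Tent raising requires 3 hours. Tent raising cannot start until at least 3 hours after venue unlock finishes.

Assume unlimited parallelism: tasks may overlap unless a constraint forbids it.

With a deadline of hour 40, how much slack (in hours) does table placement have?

10

After its own release at hour 1, venue unlock can start at hour 1 and finishes at hour 4.
Table placement cannot begin until venue unlock (finishes hour 4, plus 3-hour gap → hour 7). It runs from hour 7 to 7 + 4 = hour 11.

Working backward from the deadline:
Nothing follows catering load-in; the deadline of hour 40 is its only limit. It must start by 40 − 1 = hour 39.
Sound setup feeds into catering load-in (must start by hour 39, minus 2-hour gap → hour 37); so sound setup must finish by hour 37 and therefore start by hour 30.
Since sound setup (must start by hour 30, minus 1-hour gap → hour 29) depends on it, floral arrangement must finish by hour 29. Backing off its 5-hour duration gives a latest start of hour 24.
Since sound setup (must start by hour 30) depends on it, lighting stringing must finish by hour 30. Backing off its 9-hour duration gives a latest start of hour 21.
Table placement has several dependents: floral arrangement (must start by hour 24); lighting stringing (must start by hour 21); catering load-in (must start by hour 39). The earliest of those limits is hour 21, so table placement must start by 21 − 4 = hour 17.
So table placement can start as early as hour 7 and as late as hour 17, giving 17 − 7 = 10 hours of slack.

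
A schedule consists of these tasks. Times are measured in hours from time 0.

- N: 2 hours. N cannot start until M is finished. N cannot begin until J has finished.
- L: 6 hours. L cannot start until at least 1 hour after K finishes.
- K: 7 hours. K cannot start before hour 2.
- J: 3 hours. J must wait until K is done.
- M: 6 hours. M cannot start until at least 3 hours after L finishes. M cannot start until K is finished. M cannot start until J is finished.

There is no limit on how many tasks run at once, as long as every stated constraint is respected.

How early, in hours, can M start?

19

K waits on its own release at hour 2, so it starts at hour 2 and finishes at 2 + 7 = hour 9.
L waits on K (finishes hour 9, plus 1-hour gap → hour 10), so it starts at hour 10 and finishes at 10 + 6 = hour 16.
J cannot begin until K (finishes hour 9). It runs from hour 9 to 9 + 3 = hour 12.
M waits on L (finishes hour 16, plus 3-hour gap → hour 19); K (finishes hour 9); J (finishes hour 12). The latest of these is hour 19, which is the earliest M can start.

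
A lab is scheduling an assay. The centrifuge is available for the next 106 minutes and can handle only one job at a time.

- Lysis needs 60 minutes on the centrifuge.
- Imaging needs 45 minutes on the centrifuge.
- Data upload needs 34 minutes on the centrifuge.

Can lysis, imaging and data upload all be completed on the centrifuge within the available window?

No

Running back to back, the jobs need 60 + 45 + 34 = 139 minutes on the centrifuge.
Since 139 > 106, they cannot all fit.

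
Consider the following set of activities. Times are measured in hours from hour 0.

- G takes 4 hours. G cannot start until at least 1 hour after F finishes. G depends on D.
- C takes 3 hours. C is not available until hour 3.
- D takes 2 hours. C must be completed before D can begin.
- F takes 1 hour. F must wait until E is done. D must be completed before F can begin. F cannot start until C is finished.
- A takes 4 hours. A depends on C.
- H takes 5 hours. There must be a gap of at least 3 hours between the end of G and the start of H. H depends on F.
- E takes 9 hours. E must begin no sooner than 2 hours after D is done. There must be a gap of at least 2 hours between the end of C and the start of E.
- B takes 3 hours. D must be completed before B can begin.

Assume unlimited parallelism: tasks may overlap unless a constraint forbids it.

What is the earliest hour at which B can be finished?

11

After its own release at hour 3, C can start at hour 3 and finishes at hour 6.
D cannot begin until C (finishes hour 6). It runs from hour 6 to 6 + 2 = hour 8.
B waits on D (finishes hour 8), so it starts at hour 8 and finishes at 8 + 3 = hour 11.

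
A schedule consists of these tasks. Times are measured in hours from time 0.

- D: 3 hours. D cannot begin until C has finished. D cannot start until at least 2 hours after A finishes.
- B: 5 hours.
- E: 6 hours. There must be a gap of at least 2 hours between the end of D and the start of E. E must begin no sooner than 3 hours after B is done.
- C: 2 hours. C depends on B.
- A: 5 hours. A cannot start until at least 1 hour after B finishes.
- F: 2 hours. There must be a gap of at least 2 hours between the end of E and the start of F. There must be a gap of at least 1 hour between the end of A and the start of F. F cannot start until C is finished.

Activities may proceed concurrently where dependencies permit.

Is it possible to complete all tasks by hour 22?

Nothing blocks B, so it runs from hour 0 to hour 5.
After B (finishes hour 5), C can start at hour 5 and finishes at hour 7.
A cannot begin until B (finishes hour 5, plus 1-hour gap → hour 6). It runs from hour 6 to 6 + 5 = hour 11.
D has to wait for C (finishes hour 7); A (finishes hour 11, plus 2-hour gap → hour 13). The latest of these is hour 13, so D runs hour 13 to 13 + 3 = hour 16.
E needs all of D (finishes hour 16, plus 2-hour gap → hour 18); B (finishes hour 5, plus 3-hour gap → hour 8). That puts its earliest start at hour 18; it finishes at 18 + 6 = hour 24.
F cannot start until E (finishes hour 24, plus 2-hour gap → hour 26); A (finishes hour 11, plus 1-hour gap → hour 12); C (finishes hour 7). The controlling bound is hour 26, so F finishes at 26 + 2 = hour 28.
The earliest everything can be done is hour 28, which is after the deadline of 22, so it is not possible.

No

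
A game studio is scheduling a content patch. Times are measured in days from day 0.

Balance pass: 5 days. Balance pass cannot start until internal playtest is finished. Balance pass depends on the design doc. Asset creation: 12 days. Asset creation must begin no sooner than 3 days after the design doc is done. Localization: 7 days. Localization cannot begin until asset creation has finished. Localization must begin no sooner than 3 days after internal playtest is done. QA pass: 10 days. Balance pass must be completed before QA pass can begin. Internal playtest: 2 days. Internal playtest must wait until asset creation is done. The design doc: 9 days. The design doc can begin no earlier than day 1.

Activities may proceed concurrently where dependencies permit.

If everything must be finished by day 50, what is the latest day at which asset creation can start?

21

Nothing follows QA pass; the deadline of day 50 is its only limit. It must start by 50 − 10 = day 40.
Balance pass has to be done before QA pass (must start by day 40). That means finishing by day 40, i.e. starting by 40 − 5 = day 35.
Nothing follows localization; the deadline of day 50 is its only limit. It must start by 50 − 7 = day 43.
Internal playtest must finish in time for balance pass (must start by day 35); localization (must start by day 43, minus 3-day gap → day 40). The tightest is day 35, so internal playtest must start by 35 − 2 = day 33.
Asset creation has several dependents: internal playtest (must start by day 33); localization (must start by day 43). The earliest of those limits is day 33, so asset creation must start by 33 − 12 = day 21.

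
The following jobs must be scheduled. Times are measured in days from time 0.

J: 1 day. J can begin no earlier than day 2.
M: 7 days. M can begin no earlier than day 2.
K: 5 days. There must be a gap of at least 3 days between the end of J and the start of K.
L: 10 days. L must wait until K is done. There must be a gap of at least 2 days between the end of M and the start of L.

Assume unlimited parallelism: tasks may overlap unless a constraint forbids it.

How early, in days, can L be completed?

M waits on its own release at day 2, so it starts at day 2 and finishes at 2 + 7 = day 9.
J cannot begin until its own release at day 2. It runs from day 2 to 2 + 1 = day 3.
K cannot begin until J (finishes day 3, plus 3-day gap → day 6). It runs from day 6 to 6 + 5 = day 11.
L has to wait for K (finishes day 11); M (finishes day 9, plus 2-day gap → day 11). The latest of these is day 11, so L runs day 11 to 11 + 10 = day 21.

21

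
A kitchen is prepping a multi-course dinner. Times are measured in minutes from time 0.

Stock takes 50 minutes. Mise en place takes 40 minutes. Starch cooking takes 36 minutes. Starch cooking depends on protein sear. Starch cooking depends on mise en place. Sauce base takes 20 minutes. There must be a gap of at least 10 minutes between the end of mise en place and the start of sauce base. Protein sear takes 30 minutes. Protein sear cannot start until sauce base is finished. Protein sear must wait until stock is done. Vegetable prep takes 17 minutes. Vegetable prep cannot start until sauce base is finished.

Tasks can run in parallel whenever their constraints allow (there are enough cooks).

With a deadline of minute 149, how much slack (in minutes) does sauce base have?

13

Nothing blocks mise en place, so it runs from minute 0 to minute 40.
After mise en place (finishes minute 40, plus 10-minute gap → minute 50), sauce base can start at minute 50 and finishes at minute 70.

Working backward from the deadline:
Nothing follows starch cooking; the deadline of minute 149 is its only limit. It must start by 149 − 36 = minute 113.
Protein sear has to be done before starch cooking (must start by minute 113). That means finishing by minute 113, i.e. starting by 113 − 30 = minute 83.
Nothing follows vegetable prep; the deadline of minute 149 is its only limit. It must start by 149 − 17 = minute 132.
For sauce base: protein sear (must start by minute 83); vegetable prep (must start by minute 132). The most restrictive is minute 83; with a 20-minute duration, sauce base must start by minute 63.
So sauce base can start as early as minute 50 and as late as minute 63, giving 63 − 50 = 13 minutes of slack.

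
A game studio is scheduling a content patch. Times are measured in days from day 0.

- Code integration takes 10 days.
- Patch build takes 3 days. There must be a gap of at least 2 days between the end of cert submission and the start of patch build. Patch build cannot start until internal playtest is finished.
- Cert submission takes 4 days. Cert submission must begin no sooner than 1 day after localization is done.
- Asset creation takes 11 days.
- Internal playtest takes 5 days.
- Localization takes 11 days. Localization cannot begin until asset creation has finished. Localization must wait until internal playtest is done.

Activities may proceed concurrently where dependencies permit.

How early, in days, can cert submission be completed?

27

Internal playtest can start immediately at day 0; it finishes at day 5.
Asset creation can start immediately at day 0; it finishes at day 11.
For localization: asset creation (finishes day 11); internal playtest (finishes day 5). Taking the maximum gives a start of day 11, and it finishes at 11 + 11 = day 22.
Cert submission waits on localization (finishes day 22, plus 1-day gap → day 23), so it starts at day 23 and finishes at 23 + 4 = day 27.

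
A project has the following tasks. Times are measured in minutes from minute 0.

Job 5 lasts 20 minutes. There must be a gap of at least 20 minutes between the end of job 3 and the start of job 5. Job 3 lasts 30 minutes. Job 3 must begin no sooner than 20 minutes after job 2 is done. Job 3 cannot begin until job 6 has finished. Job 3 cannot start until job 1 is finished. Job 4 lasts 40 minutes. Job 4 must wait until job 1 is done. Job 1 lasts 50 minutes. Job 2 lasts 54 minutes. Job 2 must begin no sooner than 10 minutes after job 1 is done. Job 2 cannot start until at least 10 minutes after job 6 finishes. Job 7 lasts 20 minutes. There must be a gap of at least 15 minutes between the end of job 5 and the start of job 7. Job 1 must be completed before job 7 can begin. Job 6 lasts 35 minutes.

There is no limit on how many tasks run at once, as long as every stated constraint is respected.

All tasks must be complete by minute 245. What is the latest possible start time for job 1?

Job 7 must finish by minute 245; it takes 20 minutes, so it must start by 245 − 20 = minute 225.
Job 5 has to be done before job 7 (must start by minute 225, minus 15-minute gap → minute 210). That means finishing by minute 210, i.e. starting by 210 − 20 = minute 190.
Job 3 feeds into job 5 (must start by minute 190, minus 20-minute gap → minute 170); so job 3 must finish by minute 170 and therefore start by minute 140.
Job 2 has to be done before job 3 (must start by minute 140, minus 20-minute gap → minute 120). That means finishing by minute 120, i.e. starting by 120 − 54 = minute 66.
Nothing follows job 4; the deadline of minute 245 is its only limit. It must start by 245 − 40 = minute 205.
Job 1 has several dependents: job 2 (must start by minute 66, minus 10-minute gap → minute 56); job 3 (must start by minute 140); job 4 (must start by minute 205); job 7 (must start by minute 225). The earliest of those limits is minute 56, so job 1 must start by 56 − 50 = minute 6.

6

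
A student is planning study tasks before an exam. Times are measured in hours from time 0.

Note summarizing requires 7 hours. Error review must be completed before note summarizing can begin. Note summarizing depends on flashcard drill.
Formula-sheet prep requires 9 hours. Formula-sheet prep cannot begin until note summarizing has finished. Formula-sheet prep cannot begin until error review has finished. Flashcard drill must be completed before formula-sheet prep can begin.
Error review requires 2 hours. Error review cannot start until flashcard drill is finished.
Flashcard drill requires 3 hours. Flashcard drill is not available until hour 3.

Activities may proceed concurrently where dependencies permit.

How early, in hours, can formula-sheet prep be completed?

24

Flashcard drill waits on its own release at hour 3, so it starts at hour 3 and finishes at 3 + 3 = hour 6.
Error review cannot begin until flashcard drill (finishes hour 6). It runs from hour 6 to 6 + 2 = hour 8.
For note summarizing: error review (finishes hour 8); flashcard drill (finishes hour 6). Taking the maximum gives a start of hour 8, and it finishes at 8 + 7 = hour 15.
For formula-sheet prep: note summarizing (finishes hour 15); error review (finishes hour 8); flashcard drill (finishes hour 6). Taking the maximum gives a start of hour 15, and it finishes at 15 + 9 = hour 24.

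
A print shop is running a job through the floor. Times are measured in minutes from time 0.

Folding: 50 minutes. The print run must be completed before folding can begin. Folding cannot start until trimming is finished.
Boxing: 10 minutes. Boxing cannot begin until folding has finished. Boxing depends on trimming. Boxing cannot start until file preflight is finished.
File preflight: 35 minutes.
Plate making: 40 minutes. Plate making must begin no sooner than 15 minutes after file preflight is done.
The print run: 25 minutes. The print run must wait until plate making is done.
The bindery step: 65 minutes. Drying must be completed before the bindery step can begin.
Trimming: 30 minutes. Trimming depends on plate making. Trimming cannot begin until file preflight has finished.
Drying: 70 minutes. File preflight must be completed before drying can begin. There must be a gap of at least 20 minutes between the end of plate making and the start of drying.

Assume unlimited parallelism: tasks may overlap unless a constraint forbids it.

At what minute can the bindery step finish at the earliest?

Nothing blocks file preflight, so it runs from minute 0 to minute 35.
Plate making waits on file preflight (finishes minute 35, plus 15-minute gap → minute 50), so it starts at minute 50 and finishes at 50 + 40 = minute 90.
For drying: file preflight (finishes minute 35); plate making (finishes minute 90, plus 20-minute gap → minute 110). Taking the maximum gives a start of minute 110, and it finishes at 110 + 70 = minute 180.
The bindery step cannot begin until drying (finishes minute 180). It runs from minute 180 to 180 + 65 = minute 245.

245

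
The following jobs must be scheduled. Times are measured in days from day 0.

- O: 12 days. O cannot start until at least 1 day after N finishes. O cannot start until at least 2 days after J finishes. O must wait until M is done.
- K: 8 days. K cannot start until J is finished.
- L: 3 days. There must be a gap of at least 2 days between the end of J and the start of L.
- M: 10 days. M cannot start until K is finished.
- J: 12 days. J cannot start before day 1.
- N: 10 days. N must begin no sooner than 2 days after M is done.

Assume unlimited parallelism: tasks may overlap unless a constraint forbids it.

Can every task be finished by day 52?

No

After its own release at day 1, J can start at day 1 and finishes at day 13.
After J (finishes day 13, plus 2-day gap → day 15), L can start at day 15 and finishes at day 18.
K cannot begin until J (finishes day 13). It runs from day 13 to 13 + 8 = day 21.
M waits on K (finishes day 21), so it starts at day 21 and finishes at 21 + 10 = day 31.
After M (finishes day 31, plus 2-day gap → day 33), N can start at day 33 and finishes at day 43.
For O: N (finishes day 43, plus 1-day gap → day 44); J (finishes day 13, plus 2-day gap → day 15); M (finishes day 31). Taking the maximum gives a start of day 44, and it finishes at 44 + 12 = day 56.
The earliest everything can be done is day 56, which is after the deadline of 52, so it is not possible.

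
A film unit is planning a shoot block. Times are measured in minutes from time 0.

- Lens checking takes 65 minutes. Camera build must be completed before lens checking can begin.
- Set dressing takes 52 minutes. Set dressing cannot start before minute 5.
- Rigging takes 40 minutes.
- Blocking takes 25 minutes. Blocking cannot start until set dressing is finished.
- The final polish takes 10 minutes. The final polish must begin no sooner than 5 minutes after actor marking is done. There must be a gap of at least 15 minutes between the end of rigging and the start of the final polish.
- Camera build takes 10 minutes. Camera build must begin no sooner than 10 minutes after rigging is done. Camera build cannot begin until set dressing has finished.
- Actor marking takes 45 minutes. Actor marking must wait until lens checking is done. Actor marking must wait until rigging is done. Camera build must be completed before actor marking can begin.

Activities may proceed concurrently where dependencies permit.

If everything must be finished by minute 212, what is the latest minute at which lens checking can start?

The final polish has no dependents, so it just needs to finish by minute 212. Starting by 212 − 10 = minute 202 achieves that.
Since the final polish (must start by minute 202, minus 5-minute gap → minute 197) depends on it, actor marking must finish by minute 197. Backing off its 45-minute duration gives a latest start of minute 152.
Lens checking must finish before actor marking (must start by minute 152). With a 65-minute duration, lens checking must start by 152 − 65 = minute 87.

87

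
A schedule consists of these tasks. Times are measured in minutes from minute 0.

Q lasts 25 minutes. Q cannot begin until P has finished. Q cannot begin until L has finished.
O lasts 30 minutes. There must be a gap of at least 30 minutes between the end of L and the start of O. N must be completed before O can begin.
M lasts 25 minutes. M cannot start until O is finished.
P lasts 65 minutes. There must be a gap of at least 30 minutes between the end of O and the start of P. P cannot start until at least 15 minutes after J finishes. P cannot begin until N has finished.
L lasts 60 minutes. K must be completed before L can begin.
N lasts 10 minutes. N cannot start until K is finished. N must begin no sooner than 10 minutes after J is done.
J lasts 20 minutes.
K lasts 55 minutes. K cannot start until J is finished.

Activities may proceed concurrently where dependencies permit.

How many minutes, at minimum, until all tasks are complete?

J has no prerequisites, so it starts at minute 0 and finishes at minute 20.
After J (finishes minute 20), K can start at minute 20 and finishes at minute 75.
N needs all of K (finishes minute 75); J (finishes minute 20, plus 10-minute gap → minute 30). That puts its earliest start at minute 75; it finishes at 75 + 10 = minute 85.
After K (finishes minute 75), L can start at minute 75 and finishes at minute 135.
O has to wait for L (finishes minute 135, plus 30-minute gap → minute 165); N (finishes minute 85). The latest of these is minute 165, so O runs minute 165 to 165 + 30 = minute 195.
For P: O (finishes minute 195, plus 30-minute gap → minute 225); J (finishes minute 20, plus 15-minute gap → minute 35); N (finishes minute 85). Taking the maximum gives a start of minute 225, and it finishes at 225 + 65 = minute 290.
For Q: P (finishes minute 290); L (finishes minute 135). Taking the maximum gives a start of minute 290, and it finishes at 290 + 25 = minute 315.
M waits on O (finishes minute 195), so it starts at minute 195 and finishes at 195 + 25 = minute 220.
All tasks are finished once the last one completes. Finish times: J at 20, K at 75, L at 135, M at 220, N at 85, O at 195, P at 290, Q at 315. The latest is minute 315.

315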